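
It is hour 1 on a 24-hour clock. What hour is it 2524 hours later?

2524 mod 24 = 4 (since 105·24 = 2520).
(1 + 4) mod 24 = 5.

5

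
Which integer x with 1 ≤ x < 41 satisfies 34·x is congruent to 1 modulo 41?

41 = 1·34 + 7
34 = 4·7 + 6
7 = 1·6 + 1
6 = 6·1 + 0
Back-substituting gives 34·35 ≡ 1 (mod 41).

35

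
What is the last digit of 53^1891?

7

Powers of 3 mod 10 repeat with period 4: 3, 9, 7, 1.
1891 mod 4 = 3, so the last digit matches 3^3 = 7.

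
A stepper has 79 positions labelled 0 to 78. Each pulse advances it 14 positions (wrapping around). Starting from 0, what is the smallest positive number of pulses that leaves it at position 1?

17

79 = 5·14 + 9
14 = 1·9 + 5
9 = 1·5 + 4
5 = 1·4 + 1
4 = 4·1 + 0
Back-substituting gives 14·17 ≡ 1 (mod 79).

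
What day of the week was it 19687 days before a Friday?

19687 = 2812·7 + 3, so 19687 mod 7 = 3.
Friday − 3 days → Tuesday.

Tuesday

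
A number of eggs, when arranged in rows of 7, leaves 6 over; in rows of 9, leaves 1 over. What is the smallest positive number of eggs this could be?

Since 9·4 ≡ 1 (mod 7), take x = 1 + 9·((6−1)·4 mod 7) = 1 + 9·6 = 55.
Check: 55 mod 7 = 6, 55 mod 9 = 1.

55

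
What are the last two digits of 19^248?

Square-and-reduce mod 100: 19^1≡19, 19^2≡61, 19^4≡21, 19^8≡41, 19^16≡81, 19^32≡61, 19^64≡21, 19^128≡41.
Since 248 = 8 + 16 + 32 + 64 + 128 in binary, 19^248 ≡ 41·81·61·21·41 ≡ 41 (mod 100).

41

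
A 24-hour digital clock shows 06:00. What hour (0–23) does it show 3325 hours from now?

19

3325 = 138·24 + 13, so 3325 mod 24 = 13.
(6 + 13) mod 24 = 19.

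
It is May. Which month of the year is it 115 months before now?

October

115 = 9·12 + 7, so 115 mod 12 = 7.
May − 7 months → October.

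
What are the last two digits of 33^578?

09

Square-and-reduce mod 100: 33^1≡33, 33^2≡89, 33^4≡21, 33^8≡41, 33^16≡81, 33^32≡61, 33^64≡21, 33^128≡41, 33^256≡81, 33^512≡61.
Since 578 = 2 + 64 + 512 in binary, 33^578 ≡ 89·21·61 ≡ 9 (mod 100).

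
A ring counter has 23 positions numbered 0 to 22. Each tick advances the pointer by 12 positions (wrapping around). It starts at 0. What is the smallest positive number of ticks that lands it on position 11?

The inverse of 12 mod 23 is 2 (since 12·2 = 24 ≡ 1).
Multiplying both sides by 2: x ≡ 2·11 = 22 ≡ 22 (mod 23).
Check: 12·22 = 264 = 11·23 + 11.

22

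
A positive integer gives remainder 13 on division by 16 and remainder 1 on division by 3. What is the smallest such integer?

x ≡ 1 (mod 3) gives x ∈ {1, 4, 7, 10, 13}.
The first of these with x mod 16 = 13 is 13.

13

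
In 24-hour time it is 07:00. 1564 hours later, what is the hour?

11

1564 = 65·24 + 4, so 1564 mod 24 = 4.
(7 + 4) mod 24 = 11.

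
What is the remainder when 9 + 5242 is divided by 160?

131

5242 mod 160 = 122 (since 32·160 = 5120).
(9 + 122) mod 160 = 131.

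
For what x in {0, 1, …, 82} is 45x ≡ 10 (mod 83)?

The inverse of 45 mod 83 is 24 (since 45·24 = 1080 ≡ 1).
Multiplying both sides by 24: x ≡ 24·10 = 240 ≡ 74 (mod 83).

74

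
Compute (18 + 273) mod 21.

18

273 = 13·21 + 0, so 273 mod 21 = 0.
(18 + 0) mod 21 = 18.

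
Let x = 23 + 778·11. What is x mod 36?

778·11 = 8558.
8558 = 237·36 + 26, so 8558 mod 36 = 26.
(23 + 26) mod 36 = 13.

13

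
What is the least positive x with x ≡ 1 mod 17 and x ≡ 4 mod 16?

Since 16·16 ≡ 1 (mod 17), take x = 4 + 16·((1−4)·16 mod 17) = 4 + 16·3 = 52.
Check: 52 mod 17 = 1, 52 mod 16 = 4.

52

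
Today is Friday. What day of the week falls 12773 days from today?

Wednesday

12773 = 1824·7 + 5, so 12773 mod 7 = 5.
Friday + 5 days → Wednesday.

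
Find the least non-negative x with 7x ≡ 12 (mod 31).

7⁻¹ ≡ 9 (mod 31) because 7·9 = 63 = 2·31 + 1.
Multiplying both sides by 9: x ≡ 9·12 = 108 ≡ 15 (mod 31).
Check: 7·15 = 105 = 3·31 + 12.

15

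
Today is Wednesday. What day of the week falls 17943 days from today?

Dividing 17943 by 7 gives quotient 2563 and remainder 2.
Wednesday + 2 days → Friday.

Friday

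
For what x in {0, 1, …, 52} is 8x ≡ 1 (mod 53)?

The inverse of 8 mod 53 is 20 (since 8·20 = 160 ≡ 1).
So x ≡ 20·1 = 20 ≡ 20 (mod 53).
Check: 8·20 = 160 = 3·53 + 1.

20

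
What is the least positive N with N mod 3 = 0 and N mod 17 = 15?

x ≡ 0 (mod 3) gives x ∈ {0, 3, 6, 9, 12, 15}.
The first of these with x mod 17 = 15 is 15.

15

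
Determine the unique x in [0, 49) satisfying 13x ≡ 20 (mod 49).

The inverse of 13 mod 49 is 34 (since 13·34 = 442 ≡ 1).
So x ≡ 34·20 = 680 ≡ 43 (mod 49).

43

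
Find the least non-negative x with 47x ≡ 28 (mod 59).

37

The inverse of 47 mod 59 is 54 (since 47·54 = 2538 ≡ 1).
So x ≡ 54·28 = 1512 ≡ 37 (mod 59).
Check: 47·37 = 1739 = 29·59 + 28.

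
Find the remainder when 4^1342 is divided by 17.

16

Successive squares of 4 mod 17: 4^1≡4, 4^2≡16, 4^4≡1, 4^8≡1, 4^16≡1, 4^32≡1, 4^64≡1, 4^128≡1, 4^256≡1, 4^512≡1, 4^1024≡1.
Since 1342 = 2 + 4 + 8 + 16 + 32 + 256 + 1024 in binary, 4^1342 ≡ 16·1·1·1·1·1·1 ≡ 16 (mod 17).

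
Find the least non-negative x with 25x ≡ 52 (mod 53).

36

The inverse of 25 mod 53 is 17 (since 25·17 = 425 ≡ 1).
So x ≡ 17·52 = 884 ≡ 36 (mod 53).
Check: 25·36 = 900 = 16·53 + 52.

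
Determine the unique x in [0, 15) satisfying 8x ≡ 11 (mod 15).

7

8⁻¹ ≡ 2 (mod 15) because 8·2 = 16 = 1·15 + 1.
So x ≡ 2·11 = 22 ≡ 7 (mod 15).
Check: 8·7 = 56 = 3·15 + 11.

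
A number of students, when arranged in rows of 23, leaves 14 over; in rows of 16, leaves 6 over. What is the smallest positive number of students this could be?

198

Since 16·13 ≡ 1 (mod 23), take x = 6 + 16·((14−6)·13 mod 23) = 6 + 16·12 = 198.
Check: 198 mod 23 = 14, 198 mod 16 = 6.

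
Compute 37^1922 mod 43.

36

By repeated squaring mod 43: 37^1≡37, 37^2≡36, 37^4≡6, 37^8≡36, 37^16≡6, 37^32≡36, 37^64≡6, 37^128≡36, 37^256≡6, 37^512≡36, 37^1024≡6.
Since 1922 = 2 + 128 + 256 + 512 + 1024 in binary, 37^1922 ≡ 36·36·6·36·6 ≡ 36 (mod 43).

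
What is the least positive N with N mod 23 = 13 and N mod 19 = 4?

x ≡ 4 (mod 19) gives x ∈ {4, 23, 42, 61, 80, 99, 118, 137, …}.
The first of these with x mod 23 = 13 is 289.

289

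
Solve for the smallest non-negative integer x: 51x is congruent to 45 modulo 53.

51⁻¹ ≡ 26 (mod 53) because 51·26 = 1326 = 25·53 + 1.
Multiplying both sides by 26: x ≡ 26·45 = 1170 ≡ 4 (mod 53).

4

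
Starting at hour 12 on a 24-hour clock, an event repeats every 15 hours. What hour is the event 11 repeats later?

11·15 = 165.
Dividing 165 by 24 gives quotient 6 and remainder 21.
(12 + 21) mod 24 = 9.

9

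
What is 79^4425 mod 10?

9

Powers of 9 mod 10 repeat with period 2: 9, 1.
4425 leaves remainder 1 on division by 2, so 79^4425 ends in 9.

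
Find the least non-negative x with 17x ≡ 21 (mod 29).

20

The inverse of 17 mod 29 is 12 (since 17·12 = 204 ≡ 1).
So x ≡ 12·21 = 252 ≡ 20 (mod 29).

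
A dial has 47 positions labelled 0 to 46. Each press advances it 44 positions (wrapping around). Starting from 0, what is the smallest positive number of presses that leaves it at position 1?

44·31 = 1364 = 29·47 + 1, so 44⁻¹ ≡ 31 (mod 47).

31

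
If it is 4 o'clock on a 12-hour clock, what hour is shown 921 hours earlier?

921 = 76·12 + 9, so 921 mod 12 = 9.
4 − 9 → 7 on a 12-hour dial.

7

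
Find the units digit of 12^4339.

The units digit of 12^n cycles with period 4: 2, 4, 8, 6, …
4339 leaves remainder 3 on division by 4, so 12^4339 ends in 8.

8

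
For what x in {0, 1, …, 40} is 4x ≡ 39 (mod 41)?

The inverse of 4 mod 41 is 31 (since 4·31 = 124 ≡ 1).
Multiplying both sides by 31: x ≡ 31·39 = 1209 ≡ 20 (mod 41).

20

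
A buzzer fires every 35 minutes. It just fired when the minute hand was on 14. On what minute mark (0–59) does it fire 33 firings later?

29

33·35 = 1155.
1155 − 19·60 = 15, so 1155 ≡ 15 (mod 60).
(14 + 15) mod 60 = 29.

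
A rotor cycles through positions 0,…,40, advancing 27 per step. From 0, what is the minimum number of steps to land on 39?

The inverse of 27 mod 41 is 38 (since 27·38 = 1026 ≡ 1).
So x ≡ 38·39 = 1482 ≡ 6 (mod 41).
Check: 27·6 = 162 = 3·41 + 39.

6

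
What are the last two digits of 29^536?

Square-and-reduce mod 100: 29^1≡29, 29^2≡41, 29^4≡81, 29^8≡61, 29^16≡21, 29^32≡41, 29^64≡81, 29^128≡61, 29^256≡21, 29^512≡41.
Since 536 = 8 + 16 + 512 in binary, 29^536 ≡ 61·21·41 ≡ 21 (mod 100).

21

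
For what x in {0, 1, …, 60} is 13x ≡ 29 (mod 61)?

21

The inverse of 13 mod 61 is 47 (since 13·47 = 611 ≡ 1).
So x ≡ 47·29 = 1363 ≡ 21 (mod 61).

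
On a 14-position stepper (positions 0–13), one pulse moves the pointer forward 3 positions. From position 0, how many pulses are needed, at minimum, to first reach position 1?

5

14 = 4·3 + 2
3 = 1·2 + 1
2 = 2·1 + 0
Back-substituting gives 3·5 ≡ 1 (mod 14).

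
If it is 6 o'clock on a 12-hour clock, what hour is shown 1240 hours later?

10

1240 − 103·12 = 4, so 1240 ≡ 4 (mod 12).
6 + 4 → 10 on a 12-hour dial.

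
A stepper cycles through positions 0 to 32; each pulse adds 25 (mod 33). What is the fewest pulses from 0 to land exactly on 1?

4

33 = 1·25 + 8
25 = 3·8 + 1
8 = 8·1 + 0
Back-substituting gives 25·4 ≡ 1 (mod 33).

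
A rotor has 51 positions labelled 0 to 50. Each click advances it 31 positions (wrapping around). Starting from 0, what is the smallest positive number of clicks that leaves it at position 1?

28

31·28 = 868 = 17·51 + 1, so 31⁻¹ ≡ 28 (mod 51).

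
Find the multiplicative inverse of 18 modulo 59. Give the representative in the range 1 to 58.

23

18·23 = 414 = 7·59 + 1, so 18⁻¹ ≡ 23 (mod 59).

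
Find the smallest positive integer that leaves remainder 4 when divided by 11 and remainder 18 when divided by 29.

279

Since 29·8 ≡ 1 (mod 11), take x = 18 + 29·((4−18)·8 mod 11) = 18 + 29·9 = 279.
Check: 279 mod 11 = 4, 279 mod 29 = 18.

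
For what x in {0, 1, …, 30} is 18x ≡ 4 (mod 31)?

14

The inverse of 18 mod 31 is 19 (since 18·19 = 342 ≡ 1).
Multiplying both sides by 19: x ≡ 19·4 = 76 ≡ 14 (mod 31).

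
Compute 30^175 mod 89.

Successive squares of 30 mod 89: 30^1≡30, 30^2≡10, 30^4≡11, 30^8≡32, 30^16≡45, 30^32≡67, 30^64≡39, 30^128≡8.
Since 175 = 1 + 2 + 4 + 8 + 32 + 128 in binary, 30^175 ≡ 30·10·11·32·67·8 ≡ 3 (mod 89).

3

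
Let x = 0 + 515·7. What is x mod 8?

515·7 = 3605.
3605 mod 8 = 5 (since 450·8 = 3600).
(0 + 5) mod 8 = 5.

5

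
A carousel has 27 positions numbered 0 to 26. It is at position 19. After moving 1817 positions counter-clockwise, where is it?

1817 = 67·27 + 8, so 1817 mod 27 = 8.
(19 − 8) mod 27 = 11.

11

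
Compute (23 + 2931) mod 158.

110

2931 mod 158 = 87 (since 18·158 = 2844).
(23 + 87) mod 158 = 110.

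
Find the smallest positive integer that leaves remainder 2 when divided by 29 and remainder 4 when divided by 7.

x ≡ 4 (mod 7) gives x ∈ {4, 11, 18, 25, 32, 39, 46, 53, …}.
The first of these with x mod 29 = 2 is 60.

60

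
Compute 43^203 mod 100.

Square-and-reduce mod 100: 43^1≡43, 43^2≡49, 43^4≡1, 43^8≡1, 43^16≡1, 43^32≡1, 43^64≡1, 43^128≡1.
Since 203 = 1 + 2 + 8 + 64 + 128 in binary, 43^203 ≡ 43·49·1·1·1 ≡ 7 (mod 100).

7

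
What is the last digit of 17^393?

Powers of 7 mod 10 repeat with period 4: 7, 9, 3, 1.
393 leaves remainder 1 on division by 4, so 17^393 ends in 7.

7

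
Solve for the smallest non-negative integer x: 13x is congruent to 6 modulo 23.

13⁻¹ ≡ 16 (mod 23) because 13·16 = 208 = 9·23 + 1.
Multiplying both sides by 16: x ≡ 16·6 = 96 ≡ 4 (mod 23).

4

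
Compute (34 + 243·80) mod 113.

38

243·80 = 19440.
19440 = 172·113 + 4, so 19440 mod 113 = 4.
(34 + 4) mod 113 = 38.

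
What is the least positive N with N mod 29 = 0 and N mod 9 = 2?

Since 9·13 ≡ 1 (mod 29), take x = 2 + 9·((0−2)·13 mod 29) = 2 + 9·3 = 29.
Check: 29 mod 29 = 0, 29 mod 9 = 2.

29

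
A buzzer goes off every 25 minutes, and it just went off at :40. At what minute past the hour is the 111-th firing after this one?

55

111·25 = 2775.
2775 = 46·60 + 15, so 2775 mod 60 = 15.
(40 + 15) mod 60 = 55.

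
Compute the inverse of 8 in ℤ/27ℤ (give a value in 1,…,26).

8·17 = 136 = 5·27 + 1, so 8⁻¹ ≡ 17 (mod 27).

17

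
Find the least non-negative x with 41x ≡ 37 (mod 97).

41⁻¹ ≡ 71 (mod 97) because 41·71 = 2911 = 30·97 + 1.
So x ≡ 71·37 = 2627 ≡ 8 (mod 97).
Check: 41·8 = 328 = 3·97 + 37.

8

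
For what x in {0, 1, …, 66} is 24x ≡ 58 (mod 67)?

The inverse of 24 mod 67 is 14 (since 24·14 = 336 ≡ 1).
So x ≡ 14·58 = 812 ≡ 8 (mod 67).

8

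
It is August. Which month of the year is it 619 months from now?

March

619 = 51·12 + 7, so 619 mod 12 = 7.
August + 7 months → March.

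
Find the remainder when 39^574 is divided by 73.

By repeated squaring mod 73: 39^1≡39, 39^2≡61, 39^4≡71, 39^8≡4, 39^16≡16, 39^32≡37, 39^64≡55, 39^128≡32, 39^256≡2, 39^512≡4.
574 = 2 + 4 + 8 + 16 + 32 + 512, so 39^574 ≡ 61·71·4·16·37·4 ≡ 6 (mod 73).

6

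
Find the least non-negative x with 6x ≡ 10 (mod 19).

The inverse of 6 mod 19 is 16 (since 6·16 = 96 ≡ 1).
So x ≡ 16·10 = 160 ≡ 8 (mod 19).
Check: 6·8 = 48 = 2·19 + 10.

8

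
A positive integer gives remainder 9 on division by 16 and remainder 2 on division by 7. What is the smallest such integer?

x ≡ 2 (mod 7) gives x ∈ {2, 9}.
The first of these with x mod 16 = 9 is 9.

9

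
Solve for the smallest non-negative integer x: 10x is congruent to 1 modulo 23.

10⁻¹ ≡ 7 (mod 23) because 10·7 = 70 = 3·23 + 1.
Multiplying both sides by 7: x ≡ 7·1 = 7 ≡ 7 (mod 23).

7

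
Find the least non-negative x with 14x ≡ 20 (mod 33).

The inverse of 14 mod 33 is 26 (since 14·26 = 364 ≡ 1).
So x ≡ 26·20 = 520 ≡ 25 (mod 33).

25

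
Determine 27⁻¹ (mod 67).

27·5 = 135 = 2·67 + 1, so 27⁻¹ ≡ 5 (mod 67).

5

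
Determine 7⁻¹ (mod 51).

7·22 = 154 = 3·51 + 1, so 7⁻¹ ≡ 22 (mod 51).

22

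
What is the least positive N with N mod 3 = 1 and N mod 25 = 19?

x ≡ 1 (mod 3) gives x ∈ {1, 4, 7, 10, 13, 16, 19}.
The first of these with x mod 25 = 19 is 19.

19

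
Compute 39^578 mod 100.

Successive squares of 39 mod 100: 39^1≡39, 39^2≡21, 39^4≡41, 39^8≡81, 39^16≡61, 39^32≡21, 39^64≡41, 39^128≡81, 39^256≡61, 39^512≡21.
578 = 2 + 64 + 512, so 39^578 ≡ 21·41·21 ≡ 81 (mod 100).

81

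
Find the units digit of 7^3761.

7

Last digits of 7^n: 7, 9, 3, 1 (period 4).
3761 leaves remainder 1 on division by 4, so 7^3761 ends in 7.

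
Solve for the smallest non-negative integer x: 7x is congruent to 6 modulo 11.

The inverse of 7 mod 11 is 8 (since 7·8 = 56 ≡ 1).
So x ≡ 8·6 = 48 ≡ 4 (mod 11).
Check: 7·4 = 28 = 2·11 + 6.

4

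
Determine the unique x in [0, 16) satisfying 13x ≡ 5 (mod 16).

9

13⁻¹ ≡ 5 (mod 16) because 13·5 = 65 = 4·16 + 1.
So x ≡ 5·5 = 25 ≡ 9 (mod 16).
Check: 13·9 = 117 = 7·16 + 5.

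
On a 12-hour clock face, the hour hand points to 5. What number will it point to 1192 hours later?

9

1192 mod 12 = 4 (since 99·12 = 1188).
5 + 4 → 9 on a 12-hour dial.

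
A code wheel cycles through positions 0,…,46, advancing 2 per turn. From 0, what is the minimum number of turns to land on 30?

The inverse of 2 mod 47 is 24 (since 2·24 = 48 ≡ 1).
Multiplying both sides by 24: x ≡ 24·30 = 720 ≡ 15 (mod 47).
Check: 2·15 = 30 = 0·47 + 30.

15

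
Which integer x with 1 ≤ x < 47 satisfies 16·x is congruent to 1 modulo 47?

3

16·3 = 48 = 1·47 + 1, so 16⁻¹ ≡ 3 (mod 47).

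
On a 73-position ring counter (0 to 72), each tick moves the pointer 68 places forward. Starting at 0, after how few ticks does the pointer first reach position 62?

The inverse of 68 mod 73 is 29 (since 68·29 = 1972 ≡ 1).
So x ≡ 29·62 = 1798 ≡ 46 (mod 73).

46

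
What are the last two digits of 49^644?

Square-and-reduce mod 100: 49^1≡49, 49^2≡1, 49^4≡1, 49^8≡1, 49^16≡1, 49^32≡1, 49^64≡1, 49^128≡1, 49^256≡1, 49^512≡1.
644 = 4 + 128 + 512, so 49^644 ≡ 1·1·1 ≡ 1 (mod 100).

01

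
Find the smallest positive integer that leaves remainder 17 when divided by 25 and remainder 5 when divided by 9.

167

x ≡ 5 (mod 9) gives x ∈ {5, 14, 23, 32, 41, 50, 59, 68, …}.
The first of these with x mod 25 = 17 is 167.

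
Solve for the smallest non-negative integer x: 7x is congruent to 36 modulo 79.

The inverse of 7 mod 79 is 34 (since 7·34 = 238 ≡ 1).
So x ≡ 34·36 = 1224 ≡ 39 (mod 79).

39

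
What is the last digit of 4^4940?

6

The units digit of 4^n cycles with period 2: 4, 6, …
4940 mod 2 = 0, so the last digit matches 4^2 = 6.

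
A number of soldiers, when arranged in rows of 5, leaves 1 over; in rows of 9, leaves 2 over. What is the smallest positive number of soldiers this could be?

x ≡ 1 (mod 5) gives x ∈ {1, 6, 11}.
The first of these with x mod 9 = 2 is 11.

11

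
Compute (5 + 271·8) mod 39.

28

271·8 = 2168.
2168 = 55·39 + 23, so 2168 mod 39 = 23.
(5 + 23) mod 39 = 28.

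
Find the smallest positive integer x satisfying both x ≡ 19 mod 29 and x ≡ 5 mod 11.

x ≡ 5 (mod 11) gives x ∈ {5, 16, 27, 38, 49, 60, 71, 82, …}.
The first of these with x mod 29 = 19 is 280.

280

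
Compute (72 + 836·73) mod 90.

836·73 = 61028.
61028 mod 90 = 8 (since 678·90 = 61020).
(72 + 8) mod 90 = 80.

80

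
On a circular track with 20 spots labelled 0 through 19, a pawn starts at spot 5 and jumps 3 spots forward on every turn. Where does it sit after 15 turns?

15·3 = 45.
Dividing 45 by 20 gives quotient 2 and remainder 5.
(5 + 5) mod 20 = 10.

10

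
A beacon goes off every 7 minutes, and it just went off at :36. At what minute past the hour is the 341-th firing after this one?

23

341·7 = 2387.
2387 = 39·60 + 47, so 2387 mod 60 = 47.
(36 + 47) mod 60 = 23.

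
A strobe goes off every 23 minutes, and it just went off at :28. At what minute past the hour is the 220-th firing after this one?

48

220·23 = 5060.
5060 mod 60 = 20 (since 84·60 = 5040).
(28 + 20) mod 60 = 48.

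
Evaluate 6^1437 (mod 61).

Square-and-reduce mod 61: 6^1≡6, 6^2≡36, 6^4≡15, 6^8≡42, 6^16≡56, 6^32≡25, 6^64≡15, 6^128≡42, 6^256≡56, 6^512≡25, 6^1024≡15.
Since 1437 = 1 + 4 + 8 + 16 + 128 + 256 + 1024 in binary, 6^1437 ≡ 6·15·42·56·42·56·15 ≡ 37 (mod 61).

37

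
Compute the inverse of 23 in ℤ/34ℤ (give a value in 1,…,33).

3

34 = 1·23 + 11
23 = 2·11 + 1
11 = 11·1 + 0
Back-substituting gives 23·3 ≡ 1 (mod 34).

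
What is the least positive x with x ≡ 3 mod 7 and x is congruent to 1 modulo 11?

x ≡ 3 (mod 7) gives x ∈ {3, 10, 17, 24, 31, 38, 45}.
The first of these with x mod 11 = 1 is 45.

45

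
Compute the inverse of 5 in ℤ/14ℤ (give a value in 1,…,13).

3

5·3 = 15 = 1·14 + 1, so 5⁻¹ ≡ 3 (mod 14).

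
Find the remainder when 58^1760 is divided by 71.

Successive squares of 58 mod 71: 58^1≡58, 58^2≡27, 58^4≡19, 58^8≡6, 58^16≡36, 58^32≡18, 58^64≡40, 58^128≡38, 58^256≡24, 58^512≡8, 58^1024≡64.
Since 1760 = 32 + 64 + 128 + 512 + 1024 in binary, 58^1760 ≡ 18·40·38·8·64 ≡ 20 (mod 71).

20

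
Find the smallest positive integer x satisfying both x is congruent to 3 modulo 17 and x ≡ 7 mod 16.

71

x ≡ 7 (mod 16) gives x ∈ {7, 23, 39, 55, 71}.
The first of these with x mod 17 = 3 is 71.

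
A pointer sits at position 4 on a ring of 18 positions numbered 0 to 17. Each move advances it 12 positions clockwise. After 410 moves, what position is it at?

410·12 = 4920.
4920 mod 18 = 6 (since 273·18 = 4914).
(4 + 6) mod 18 = 10.

10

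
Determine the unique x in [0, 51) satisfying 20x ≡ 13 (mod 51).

The inverse of 20 mod 51 is 23 (since 20·23 = 460 ≡ 1).
So x ≡ 23·13 = 299 ≡ 44 (mod 51).

44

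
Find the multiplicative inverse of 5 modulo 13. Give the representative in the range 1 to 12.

8

13 = 2·5 + 3
5 = 1·3 + 2
3 = 1·2 + 1
2 = 2·1 + 0
Back-substituting gives 5·8 ≡ 1 (mod 13).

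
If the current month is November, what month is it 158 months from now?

158 mod 12 = 2 (since 13·12 = 156).
November + 2 months → January.

January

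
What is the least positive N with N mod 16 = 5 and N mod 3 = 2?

Since 3·11 ≡ 1 (mod 16), take x = 2 + 3·((5−2)·11 mod 16) = 2 + 3·1 = 5.
Check: 5 mod 16 = 5, 5 mod 3 = 2.

5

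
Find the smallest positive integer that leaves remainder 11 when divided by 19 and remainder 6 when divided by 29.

x ≡ 11 (mod 19) gives x ∈ {11, 30, 49, 68, 87, 106, 125, 144, …}.
The first of these with x mod 29 = 6 is 296.

296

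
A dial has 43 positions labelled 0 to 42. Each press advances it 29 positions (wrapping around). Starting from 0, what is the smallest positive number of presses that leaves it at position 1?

29·3 = 87 = 2·43 + 1, so 29⁻¹ ≡ 3 (mod 43).

3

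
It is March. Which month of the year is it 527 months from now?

Dividing 527 by 12 gives quotient 43 and remainder 11.
March + 11 months → February.

February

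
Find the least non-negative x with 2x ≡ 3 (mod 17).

2⁻¹ ≡ 9 (mod 17) because 2·9 = 18 = 1·17 + 1.
So x ≡ 9·3 = 27 ≡ 10 (mod 17).
Check: 2·10 = 20 = 1·17 + 3.

10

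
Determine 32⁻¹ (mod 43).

39

43 = 1·32 + 11
32 = 2·11 + 10
11 = 1·10 + 1
10 = 10·1 + 0
Back-substituting gives 32·39 ≡ 1 (mod 43).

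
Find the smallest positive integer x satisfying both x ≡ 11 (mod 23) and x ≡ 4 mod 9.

103

x ≡ 4 (mod 9) gives x ∈ {4, 13, 22, 31, 40, 49, 58, 67, …}.
The first of these with x mod 23 = 11 is 103.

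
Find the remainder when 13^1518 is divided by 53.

42

By repeated squaring mod 53: 13^1≡13, 13^2≡10, 13^4≡47, 13^8≡36, 13^16≡24, 13^32≡46, 13^64≡49, 13^128≡16, 13^256≡44, 13^512≡28, 13^1024≡42.
1518 = 2 + 4 + 8 + 32 + 64 + 128 + 256 + 1024, so 13^1518 ≡ 10·47·36·46·49·16·44·42 ≡ 42 (mod 53).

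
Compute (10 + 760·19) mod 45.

760·19 = 14440.
14440 − 320·45 = 40, so 14440 ≡ 40 (mod 45).
(10 + 40) mod 45 = 5.

5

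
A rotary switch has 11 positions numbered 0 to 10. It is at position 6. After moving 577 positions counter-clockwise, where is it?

1

577 mod 11 = 5 (since 52·11 = 572).
(6 − 5) mod 11 = 1.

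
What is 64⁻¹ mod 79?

21

79 = 1·64 + 15
64 = 4·15 + 4
15 = 3·4 + 3
4 = 1·3 + 1
3 = 3·1 + 0
Back-substituting gives 64·21 ≡ 1 (mod 79).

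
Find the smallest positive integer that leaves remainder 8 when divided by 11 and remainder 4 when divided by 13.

30

x ≡ 8 (mod 11) gives x ∈ {8, 19, 30}.
The first of these with x mod 13 = 4 is 30.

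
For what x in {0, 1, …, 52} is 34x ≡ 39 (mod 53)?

The inverse of 34 mod 53 is 39 (since 34·39 = 1326 ≡ 1).
So x ≡ 39·39 = 1521 ≡ 37 (mod 53).
Check: 34·37 = 1258 = 23·53 + 39.

37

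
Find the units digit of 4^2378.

The units digit of 4^n cycles with period 2: 4, 6, …
2378 mod 2 = 0, so the last digit matches 4^2 = 6.

6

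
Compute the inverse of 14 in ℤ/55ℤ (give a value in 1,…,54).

4

14·4 = 56 = 1·55 + 1, so 14⁻¹ ≡ 4 (mod 55).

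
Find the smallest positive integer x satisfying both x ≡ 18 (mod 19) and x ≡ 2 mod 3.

56

x ≡ 2 (mod 3) gives x ∈ {2, 5, 8, 11, 14, 17, 20, 23, …}.
The first of these with x mod 19 = 18 is 56.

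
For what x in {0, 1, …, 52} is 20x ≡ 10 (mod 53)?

27

The inverse of 20 mod 53 is 8 (since 20·8 = 160 ≡ 1).
So x ≡ 8·10 = 80 ≡ 27 (mod 53).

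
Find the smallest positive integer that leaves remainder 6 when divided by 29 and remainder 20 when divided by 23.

Since 23·24 ≡ 1 (mod 29), take x = 20 + 23·((6−20)·24 mod 29) = 20 + 23·12 = 296.
Check: 296 mod 29 = 6, 296 mod 23 = 20.

296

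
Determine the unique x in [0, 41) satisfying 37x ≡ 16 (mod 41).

37

The inverse of 37 mod 41 is 10 (since 37·10 = 370 ≡ 1).
Multiplying both sides by 10: x ≡ 10·16 = 160 ≡ 37 (mod 41).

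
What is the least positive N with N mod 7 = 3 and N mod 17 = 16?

Since 17·5 ≡ 1 (mod 7), take x = 16 + 17·((3−16)·5 mod 7) = 16 + 17·5 = 101.
Check: 101 mod 7 = 3, 101 mod 17 = 16.

101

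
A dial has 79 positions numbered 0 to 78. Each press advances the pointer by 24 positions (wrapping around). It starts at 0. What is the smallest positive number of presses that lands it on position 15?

24⁻¹ ≡ 56 (mod 79) because 24·56 = 1344 = 17·79 + 1.
So x ≡ 56·15 = 840 ≡ 50 (mod 79).

50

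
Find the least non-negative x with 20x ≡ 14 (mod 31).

10

20⁻¹ ≡ 14 (mod 31) because 20·14 = 280 = 9·31 + 1.
Multiplying both sides by 14: x ≡ 14·14 = 196 ≡ 10 (mod 31).
Check: 20·10 = 200 = 6·31 + 14.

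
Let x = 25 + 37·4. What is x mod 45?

37·4 = 148.
148 − 3·45 = 13, so 148 ≡ 13 (mod 45).
(25 + 13) mod 45 = 38.

38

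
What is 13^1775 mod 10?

Last digits of 3^n: 3, 9, 7, 1 (period 4).
1775 mod 4 = 3, so the last digit matches 3^3 = 7.

7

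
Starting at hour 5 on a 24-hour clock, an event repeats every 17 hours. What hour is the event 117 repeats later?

2

117·17 = 1989.
1989 mod 24 = 21 (since 82·24 = 1968).
(5 + 21) mod 24 = 2.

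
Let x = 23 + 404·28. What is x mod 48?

404·28 = 11312.
Dividing 11312 by 48 gives quotient 235 and remainder 32.
(23 + 32) mod 48 = 7.

7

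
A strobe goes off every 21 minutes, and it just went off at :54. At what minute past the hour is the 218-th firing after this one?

218·21 = 4578.
4578 − 76·60 = 18, so 4578 ≡ 18 (mod 60).
(54 + 18) mod 60 = 12.

12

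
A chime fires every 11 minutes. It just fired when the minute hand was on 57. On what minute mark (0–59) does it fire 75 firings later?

75·11 = 825.
825 − 13·60 = 45, so 825 ≡ 45 (mod 60).
(57 + 45) mod 60 = 42.

42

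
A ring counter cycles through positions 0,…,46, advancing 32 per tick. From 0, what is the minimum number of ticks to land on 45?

44

32⁻¹ ≡ 25 (mod 47) because 32·25 = 800 = 17·47 + 1.
So x ≡ 25·45 = 1125 ≡ 44 (mod 47).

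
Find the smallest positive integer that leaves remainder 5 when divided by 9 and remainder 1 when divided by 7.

Since 7·4 ≡ 1 (mod 9), take x = 1 + 7·((5−1)·4 mod 9) = 1 + 7·7 = 50.
Check: 50 mod 9 = 5, 50 mod 7 = 1.

50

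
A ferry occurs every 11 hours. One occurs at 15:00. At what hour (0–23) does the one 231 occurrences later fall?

231·11 = 2541.
2541 − 105·24 = 21, so 2541 ≡ 21 (mod 24).
(15 + 21) mod 24 = 12.

12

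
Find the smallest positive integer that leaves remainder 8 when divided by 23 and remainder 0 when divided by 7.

Since 7·10 ≡ 1 (mod 23), take x = 0 + 7·((8−0)·10 mod 23) = 0 + 7·11 = 77.
Check: 77 mod 23 = 8, 77 mod 7 = 0.

77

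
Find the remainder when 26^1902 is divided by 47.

Square-and-reduce mod 47: 26^1≡26, 26^2≡18, 26^4≡42, 26^8≡25, 26^16≡14, 26^32≡8, 26^64≡17, 26^128≡7, 26^256≡2, 26^512≡4, 26^1024≡16.
1902 = 2 + 4 + 8 + 32 + 64 + 256 + 512 + 1024, so 26^1902 ≡ 18·42·25·8·17·2·4·16 ≡ 14 (mod 47).

14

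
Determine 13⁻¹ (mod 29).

9

29 = 2·13 + 3
13 = 4·3 + 1
3 = 3·1 + 0
Back-substituting gives 13·9 ≡ 1 (mod 29).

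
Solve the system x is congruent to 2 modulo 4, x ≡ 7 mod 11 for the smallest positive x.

Since 11·3 ≡ 1 (mod 4), take x = 7 + 11·((2−7)·3 mod 4) = 7 + 11·1 = 18.
Check: 18 mod 4 = 2, 18 mod 11 = 7.

18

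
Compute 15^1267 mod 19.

13

Successive squares of 15 mod 19: 15^1≡15, 15^2≡16, 15^4≡9, 15^8≡5, 15^16≡6, 15^32≡17, 15^64≡4, 15^128≡16, 15^256≡9, 15^512≡5, 15^1024≡6.
Since 1267 = 1 + 2 + 16 + 32 + 64 + 128 + 1024 in binary, 15^1267 ≡ 15·16·6·17·4·16·6 ≡ 13 (mod 19).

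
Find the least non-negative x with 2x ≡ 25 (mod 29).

27

The inverse of 2 mod 29 is 15 (since 2·15 = 30 ≡ 1).
So x ≡ 15·25 = 375 ≡ 27 (mod 29).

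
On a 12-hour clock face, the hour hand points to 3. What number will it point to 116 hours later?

11

116 = 9·12 + 8, so 116 mod 12 = 8.
3 + 8 → 11 on a 12-hour dial.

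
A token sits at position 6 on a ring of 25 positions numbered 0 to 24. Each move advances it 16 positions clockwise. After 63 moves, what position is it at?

63·16 = 1008.
Dividing 1008 by 25 gives quotient 40 and remainder 8.
(6 + 8) mod 25 = 14.

14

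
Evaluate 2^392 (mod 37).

7

Successive squares of 2 mod 37: 2^1≡2, 2^2≡4, 2^4≡16, 2^8≡34, 2^16≡9, 2^32≡7, 2^64≡12, 2^128≡33, 2^256≡16.
Since 392 = 8 + 128 + 256 in binary, 2^392 ≡ 34·33·16 ≡ 7 (mod 37).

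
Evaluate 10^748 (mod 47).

By repeated squaring mod 47: 10^1≡10, 10^2≡6, 10^4≡36, 10^8≡27, 10^16≡24, 10^32≡12, 10^64≡3, 10^128≡9, 10^256≡34, 10^512≡28.
748 = 4 + 8 + 32 + 64 + 128 + 512, so 10^748 ≡ 36·27·12·3·9·28 ≡ 32 (mod 47).

32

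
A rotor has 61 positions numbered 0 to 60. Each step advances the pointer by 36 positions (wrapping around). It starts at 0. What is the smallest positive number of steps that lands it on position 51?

The inverse of 36 mod 61 is 39 (since 36·39 = 1404 ≡ 1).
Multiplying both sides by 39: x ≡ 39·51 = 1989 ≡ 37 (mod 61).

37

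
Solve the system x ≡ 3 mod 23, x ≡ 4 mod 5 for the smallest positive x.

49

x ≡ 4 (mod 5) gives x ∈ {4, 9, 14, 19, 24, 29, 34, 39, …}.
The first of these with x mod 23 = 3 is 49.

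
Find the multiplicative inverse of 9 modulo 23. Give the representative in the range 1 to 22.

23 = 2·9 + 5
9 = 1·5 + 4
5 = 1·4 + 1
4 = 4·1 + 0
Back-substituting gives 9·18 ≡ 1 (mod 23).

18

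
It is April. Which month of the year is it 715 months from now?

November

715 mod 12 = 7 (since 59·12 = 708).
April + 7 months → November.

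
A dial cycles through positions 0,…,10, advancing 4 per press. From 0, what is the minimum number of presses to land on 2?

6

4⁻¹ ≡ 3 (mod 11) because 4·3 = 12 = 1·11 + 1.
Multiplying both sides by 3: x ≡ 3·2 = 6 ≡ 6 (mod 11).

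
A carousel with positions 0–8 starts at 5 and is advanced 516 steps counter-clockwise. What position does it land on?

516 − 57·9 = 3, so 516 ≡ 3 (mod 9).
(5 − 3) mod 9 = 2.

2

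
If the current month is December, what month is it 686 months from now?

February

Dividing 686 by 12 gives quotient 57 and remainder 2.
December + 2 months → February.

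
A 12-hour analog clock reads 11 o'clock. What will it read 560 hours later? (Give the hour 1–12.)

7

560 mod 12 = 8 (since 46·12 = 552).
11 + 8 → 7 on a 12-hour dial.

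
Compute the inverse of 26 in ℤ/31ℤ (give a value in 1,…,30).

6

31 = 1·26 + 5
26 = 5·5 + 1
5 = 5·1 + 0
Back-substituting gives 26·6 ≡ 1 (mod 31).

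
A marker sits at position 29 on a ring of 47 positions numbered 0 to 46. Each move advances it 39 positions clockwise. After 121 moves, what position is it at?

1

121·39 = 4719.
4719 mod 47 = 19 (since 100·47 = 4700).
(29 + 19) mod 47 = 1.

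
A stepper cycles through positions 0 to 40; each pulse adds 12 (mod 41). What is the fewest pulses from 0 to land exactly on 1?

12·24 = 288 = 7·41 + 1, so 12⁻¹ ≡ 24 (mod 41).

24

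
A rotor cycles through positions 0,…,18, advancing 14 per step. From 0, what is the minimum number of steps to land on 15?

The inverse of 14 mod 19 is 15 (since 14·15 = 210 ≡ 1).
Multiplying both sides by 15: x ≡ 15·15 = 225 ≡ 16 (mod 19).

16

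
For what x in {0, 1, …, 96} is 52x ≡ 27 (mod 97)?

77

52⁻¹ ≡ 28 (mod 97) because 52·28 = 1456 = 15·97 + 1.
So x ≡ 28·27 = 756 ≡ 77 (mod 97).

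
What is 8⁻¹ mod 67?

42

67 = 8·8 + 3
8 = 2·3 + 2
3 = 1·2 + 1
2 = 2·1 + 0
Back-substituting gives 8·42 ≡ 1 (mod 67).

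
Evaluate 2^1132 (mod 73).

By repeated squaring mod 73: 2^1≡2, 2^2≡4, 2^4≡16, 2^8≡37, 2^16≡55, 2^32≡32, 2^64≡2, 2^128≡4, 2^256≡16, 2^512≡37, 2^1024≡55.
1132 = 4 + 8 + 32 + 64 + 1024, so 2^1132 ≡ 16·37·32·2·55 ≡ 55 (mod 73).

55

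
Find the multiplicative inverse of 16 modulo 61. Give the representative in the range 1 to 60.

61 = 3·16 + 13
16 = 1·13 + 3
13 = 4·3 + 1
3 = 3·1 + 0
Back-substituting gives 16·42 ≡ 1 (mod 61).

42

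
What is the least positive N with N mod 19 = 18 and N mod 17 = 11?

Since 17·9 ≡ 1 (mod 19), take x = 11 + 17·((18−11)·9 mod 19) = 11 + 17·6 = 113.
Check: 113 mod 19 = 18, 113 mod 17 = 11.

113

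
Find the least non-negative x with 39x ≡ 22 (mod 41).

The inverse of 39 mod 41 is 20 (since 39·20 = 780 ≡ 1).
So x ≡ 20·22 = 440 ≡ 30 (mod 41).
Check: 39·30 = 1170 = 28·41 + 22.

30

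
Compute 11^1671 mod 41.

24

By repeated squaring mod 41: 11^1≡11, 11^2≡39, 11^4≡4, 11^8≡16, 11^16≡10, 11^32≡18, 11^64≡37, 11^128≡16, 11^256≡10, 11^512≡18, 11^1024≡37.
1671 = 1 + 2 + 4 + 128 + 512 + 1024, so 11^1671 ≡ 11·39·4·16·18·37 ≡ 24 (mod 41).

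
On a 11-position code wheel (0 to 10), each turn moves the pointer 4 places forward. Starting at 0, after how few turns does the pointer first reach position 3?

The inverse of 4 mod 11 is 3 (since 4·3 = 12 ≡ 1).
So x ≡ 3·3 = 9 ≡ 9 (mod 11).

9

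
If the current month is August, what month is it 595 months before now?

595 mod 12 = 7 (since 49·12 = 588).
August − 7 months → January.

January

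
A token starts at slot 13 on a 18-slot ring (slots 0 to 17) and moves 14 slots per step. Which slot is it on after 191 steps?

191·14 = 2674.
2674 mod 18 = 10 (since 148·18 = 2664).
(13 + 10) mod 18 = 5.

5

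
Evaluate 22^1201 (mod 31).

22

Successive squares of 22 mod 31: 22^1≡22, 22^2≡19, 22^4≡20, 22^8≡28, 22^16≡9, 22^32≡19, 22^64≡20, 22^128≡28, 22^256≡9, 22^512≡19, 22^1024≡20.
Since 1201 = 1 + 16 + 32 + 128 + 1024 in binary, 22^1201 ≡ 22·9·19·28·20 ≡ 22 (mod 31).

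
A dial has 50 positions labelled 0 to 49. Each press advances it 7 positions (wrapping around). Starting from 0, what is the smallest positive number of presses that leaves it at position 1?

43

50 = 7·7 + 1
7 = 7·1 + 0
Back-substituting gives 7·43 ≡ 1 (mod 50).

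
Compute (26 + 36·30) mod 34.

36·30 = 1080.
1080 mod 34 = 26 (since 31·34 = 1054).
(26 + 26) mod 34 = 18.

18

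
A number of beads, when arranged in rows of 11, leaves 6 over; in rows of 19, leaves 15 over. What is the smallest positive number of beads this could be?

x ≡ 6 (mod 11) gives x ∈ {6, 17, 28, 39, 50, 61, 72}.
The first of these with x mod 19 = 15 is 72.

72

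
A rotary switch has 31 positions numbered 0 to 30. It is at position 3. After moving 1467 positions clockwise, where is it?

13

1467 = 47·31 + 10, so 1467 mod 31 = 10.
(3 + 10) mod 31 = 13.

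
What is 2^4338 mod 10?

4

The units digit of 2^n cycles with period 4: 2, 4, 8, 6, …
4338 leaves remainder 2 on division by 4, so 2^4338 ends in 4.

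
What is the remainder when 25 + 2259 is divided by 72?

2259 mod 72 = 27 (since 31·72 = 2232).
(25 + 27) mod 72 = 52.

52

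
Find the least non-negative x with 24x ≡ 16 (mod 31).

24⁻¹ ≡ 22 (mod 31) because 24·22 = 528 = 17·31 + 1.
Multiplying both sides by 22: x ≡ 22·16 = 352 ≡ 11 (mod 31).

11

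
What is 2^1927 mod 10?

8

The units digit of 2^n cycles with period 4: 2, 4, 8, 6, …
1927 mod 4 = 3, so the last digit matches 2^3 = 8.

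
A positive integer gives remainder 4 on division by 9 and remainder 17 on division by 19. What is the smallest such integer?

112

Since 19·1 ≡ 1 (mod 9), take x = 17 + 19·((4−17)·1 mod 9) = 17 + 19·5 = 112.
Check: 112 mod 9 = 4, 112 mod 19 = 17.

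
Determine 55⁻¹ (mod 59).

59 = 1·55 + 4
55 = 13·4 + 3
4 = 1·3 + 1
3 = 3·1 + 0
Back-substituting gives 55·44 ≡ 1 (mod 59).

44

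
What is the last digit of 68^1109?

8

Powers of 8 mod 10 repeat with period 4: 8, 4, 2, 6.
1109 leaves remainder 1 on division by 4, so 68^1109 ends in 8.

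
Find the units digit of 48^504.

6

The units digit of 48^n cycles with period 4: 8, 4, 2, 6, …
504 mod 4 = 0, so the last digit matches 8^4 = 6.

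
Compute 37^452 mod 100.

81

Successive squares of 37 mod 100: 37^1≡37, 37^2≡69, 37^4≡61, 37^8≡21, 37^16≡41, 37^32≡81, 37^64≡61, 37^128≡21, 37^256≡41.
452 = 4 + 64 + 128 + 256, so 37^452 ≡ 61·61·21·41 ≡ 81 (mod 100).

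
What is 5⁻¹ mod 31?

31 = 6·5 + 1
5 = 5·1 + 0
Back-substituting gives 5·25 ≡ 1 (mod 31).

25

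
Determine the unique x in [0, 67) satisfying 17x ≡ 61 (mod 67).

43

17⁻¹ ≡ 4 (mod 67) because 17·4 = 68 = 1·67 + 1.
So x ≡ 4·61 = 244 ≡ 43 (mod 67).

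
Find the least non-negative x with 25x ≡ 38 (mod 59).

25⁻¹ ≡ 26 (mod 59) because 25·26 = 650 = 11·59 + 1.
So x ≡ 26·38 = 988 ≡ 44 (mod 59).
Check: 25·44 = 1100 = 18·59 + 38.

44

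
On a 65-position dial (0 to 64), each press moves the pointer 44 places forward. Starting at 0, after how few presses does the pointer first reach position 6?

The inverse of 44 mod 65 is 34 (since 44·34 = 1496 ≡ 1).
Multiplying both sides by 34: x ≡ 34·6 = 204 ≡ 9 (mod 65).
Check: 44·9 = 396 = 6·65 + 6.

9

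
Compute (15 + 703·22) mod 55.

703·22 = 15466.
15466 mod 55 = 11 (since 281·55 = 15455).
(15 + 11) mod 55 = 26.

26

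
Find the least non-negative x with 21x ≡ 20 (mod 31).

29

21⁻¹ ≡ 3 (mod 31) because 21·3 = 63 = 2·31 + 1.
So x ≡ 3·20 = 60 ≡ 29 (mod 31).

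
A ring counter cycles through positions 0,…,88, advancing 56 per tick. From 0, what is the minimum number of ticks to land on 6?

The inverse of 56 mod 89 is 62 (since 56·62 = 3472 ≡ 1).
So x ≡ 62·6 = 372 ≡ 16 (mod 89).
Check: 56·16 = 896 = 10·89 + 6.

16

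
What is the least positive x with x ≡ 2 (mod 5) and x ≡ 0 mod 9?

x ≡ 2 (mod 5) gives x ∈ {2, 7, 12, 17, 22, 27}.
The first of these with x mod 9 = 0 is 27.

27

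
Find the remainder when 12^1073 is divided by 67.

Square-and-reduce mod 67: 12^1≡12, 12^2≡10, 12^4≡33, 12^8≡17, 12^16≡21, 12^32≡39, 12^64≡47, 12^128≡65, 12^256≡4, 12^512≡16, 12^1024≡55.
Since 1073 = 1 + 16 + 32 + 1024 in binary, 12^1073 ≡ 12·21·39·55 ≡ 51 (mod 67).

51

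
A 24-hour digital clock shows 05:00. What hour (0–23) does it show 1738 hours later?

15

1738 = 72·24 + 10, so 1738 mod 24 = 10.
(5 + 10) mod 24 = 15.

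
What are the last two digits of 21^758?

Square-and-reduce mod 100: 21^1≡21, 21^2≡41, 21^4≡81, 21^8≡61, 21^16≡21, 21^32≡41, 21^64≡81, 21^128≡61, 21^256≡21, 21^512≡41.
Since 758 = 2 + 4 + 16 + 32 + 64 + 128 + 512 in binary, 21^758 ≡ 41·81·21·41·81·61·41 ≡ 61 (mod 100).

61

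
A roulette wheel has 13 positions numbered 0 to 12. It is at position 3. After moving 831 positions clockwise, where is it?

2

831 mod 13 = 12 (since 63·13 = 819).
(3 + 12) mod 13 = 2.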